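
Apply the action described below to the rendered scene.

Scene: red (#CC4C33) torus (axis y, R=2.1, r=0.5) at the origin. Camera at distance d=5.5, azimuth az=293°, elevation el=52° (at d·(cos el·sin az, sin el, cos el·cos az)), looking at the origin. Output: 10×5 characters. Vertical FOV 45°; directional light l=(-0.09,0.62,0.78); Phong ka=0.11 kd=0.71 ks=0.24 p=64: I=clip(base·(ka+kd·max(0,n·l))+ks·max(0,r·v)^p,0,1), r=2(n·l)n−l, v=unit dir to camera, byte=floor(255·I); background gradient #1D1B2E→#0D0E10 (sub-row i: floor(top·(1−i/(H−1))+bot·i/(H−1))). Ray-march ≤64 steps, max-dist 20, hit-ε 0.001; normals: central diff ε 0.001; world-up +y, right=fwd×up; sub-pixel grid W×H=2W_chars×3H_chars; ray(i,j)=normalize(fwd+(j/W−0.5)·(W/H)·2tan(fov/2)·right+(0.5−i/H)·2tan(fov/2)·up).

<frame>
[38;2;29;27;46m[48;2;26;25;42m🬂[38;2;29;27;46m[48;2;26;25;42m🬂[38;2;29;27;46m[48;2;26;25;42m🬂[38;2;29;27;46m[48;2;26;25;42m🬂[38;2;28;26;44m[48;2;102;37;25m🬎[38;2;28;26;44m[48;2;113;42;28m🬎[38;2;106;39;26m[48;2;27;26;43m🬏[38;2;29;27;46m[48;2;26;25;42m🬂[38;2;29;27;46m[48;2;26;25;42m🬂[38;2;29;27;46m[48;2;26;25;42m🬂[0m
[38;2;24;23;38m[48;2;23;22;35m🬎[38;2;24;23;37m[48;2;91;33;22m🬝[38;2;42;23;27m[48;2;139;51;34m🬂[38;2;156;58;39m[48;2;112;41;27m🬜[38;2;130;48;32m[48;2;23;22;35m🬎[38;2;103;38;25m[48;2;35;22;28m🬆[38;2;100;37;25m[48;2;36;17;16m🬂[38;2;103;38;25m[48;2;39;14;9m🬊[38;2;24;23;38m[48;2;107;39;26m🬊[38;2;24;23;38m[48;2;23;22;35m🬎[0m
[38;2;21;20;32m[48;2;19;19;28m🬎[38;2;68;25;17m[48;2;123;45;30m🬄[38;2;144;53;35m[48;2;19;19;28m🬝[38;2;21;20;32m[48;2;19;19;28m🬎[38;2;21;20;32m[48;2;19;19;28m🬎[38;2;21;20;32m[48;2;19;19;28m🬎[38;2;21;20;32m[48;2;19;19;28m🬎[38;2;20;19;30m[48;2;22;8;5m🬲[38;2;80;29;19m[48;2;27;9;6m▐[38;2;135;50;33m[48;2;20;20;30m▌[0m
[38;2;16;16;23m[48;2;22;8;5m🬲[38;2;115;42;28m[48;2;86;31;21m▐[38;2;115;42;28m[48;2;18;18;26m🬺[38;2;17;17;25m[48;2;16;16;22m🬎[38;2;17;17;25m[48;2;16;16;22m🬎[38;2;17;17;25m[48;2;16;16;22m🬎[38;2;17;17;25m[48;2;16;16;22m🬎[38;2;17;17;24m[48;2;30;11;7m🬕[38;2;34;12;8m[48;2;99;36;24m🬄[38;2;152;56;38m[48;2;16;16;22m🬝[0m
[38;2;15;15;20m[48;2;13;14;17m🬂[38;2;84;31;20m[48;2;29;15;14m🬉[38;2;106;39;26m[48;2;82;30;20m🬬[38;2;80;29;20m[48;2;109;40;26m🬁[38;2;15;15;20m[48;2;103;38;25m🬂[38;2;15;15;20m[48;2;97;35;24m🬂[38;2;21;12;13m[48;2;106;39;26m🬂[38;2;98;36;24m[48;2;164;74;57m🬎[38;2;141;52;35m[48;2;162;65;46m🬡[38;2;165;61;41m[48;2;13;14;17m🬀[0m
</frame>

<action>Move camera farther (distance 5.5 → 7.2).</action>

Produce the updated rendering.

<frame>
[38;2;29;27;46m[48;2;26;25;42m🬂[38;2;29;27;46m[48;2;26;25;42m🬂[38;2;29;27;46m[48;2;26;25;42m🬂[38;2;29;27;46m[48;2;26;25;42m🬂[38;2;29;27;46m[48;2;26;25;42m🬂[38;2;29;27;46m[48;2;26;25;42m🬂[38;2;29;27;46m[48;2;26;25;42m🬂[38;2;29;27;46m[48;2;26;25;42m🬂[38;2;29;27;46m[48;2;26;25;42m🬂[38;2;29;27;46m[48;2;26;25;42m🬂[0m
[38;2;24;23;38m[48;2;23;22;35m🬎[38;2;24;23;38m[48;2;23;22;35m🬎[38;2;24;23;37m[48;2;77;29;19m🬝[38;2;32;22;30m[48;2;149;55;37m🬆[38;2;62;27;26m[48;2;142;52;35m🬡[38;2;105;39;26m[48;2;25;9;6m🬎[38;2;101;37;25m[48;2;30;18;23m🬋[38;2;24;23;38m[48;2;108;40;26m🬊[38;2;24;23;38m[48;2;23;22;35m🬎[38;2;24;23;38m[48;2;23;22;35m🬎[0m
[38;2;21;20;32m[48;2;19;19;28m🬎[38;2;21;20;32m[48;2;19;19;28m🬎[38;2;52;19;12m[48;2;126;46;31m🬄[38;2;135;50;33m[48;2;19;19;29m🬆[38;2;21;20;32m[48;2;19;19;28m🬎[38;2;21;20;32m[48;2;19;19;28m🬎[38;2;20;19;30m[48;2;22;8;5m🬺[38;2;29;13;12m[48;2;72;26;18m🬲[38;2;139;51;34m[48;2;20;20;30m▌[38;2;21;20;32m[48;2;19;19;28m🬎[0m
[38;2;17;17;25m[48;2;16;16;22m🬎[38;2;17;17;25m[48;2;16;16;22m🬎[38;2;97;36;24m[48;2;39;14;9m🬨[38;2;112;41;27m[48;2;17;17;25m🬲[38;2;17;17;25m[48;2;76;28;18m🬎[38;2;17;17;24m[48;2;33;12;8m🬝[38;2;17;17;25m[48;2;79;29;19m🬎[38;2;59;22;14m[48;2;138;52;35m🬆[38;2;156;57;38m[48;2;17;17;24m▌[38;2;17;17;25m[48;2;16;16;22m🬎[0m
[38;2;15;15;20m[48;2;13;14;17m🬂[38;2;15;15;20m[48;2;13;14;17m🬂[38;2;41;15;10m[48;2;13;14;17m🬁[38;2;94;34;23m[48;2;19;13;13m🬊[38;2;106;39;25m[48;2;13;14;16m🬬[38;2;127;47;31m[48;2;102;37;25m🬍[38;2;138;51;34m[48;2;13;14;16m🬎[38;2;148;56;38m[48;2;13;14;16m🬆[38;2;15;15;20m[48;2;13;14;17m🬂[38;2;15;15;20m[48;2;13;14;17m🬂[0m
</frame>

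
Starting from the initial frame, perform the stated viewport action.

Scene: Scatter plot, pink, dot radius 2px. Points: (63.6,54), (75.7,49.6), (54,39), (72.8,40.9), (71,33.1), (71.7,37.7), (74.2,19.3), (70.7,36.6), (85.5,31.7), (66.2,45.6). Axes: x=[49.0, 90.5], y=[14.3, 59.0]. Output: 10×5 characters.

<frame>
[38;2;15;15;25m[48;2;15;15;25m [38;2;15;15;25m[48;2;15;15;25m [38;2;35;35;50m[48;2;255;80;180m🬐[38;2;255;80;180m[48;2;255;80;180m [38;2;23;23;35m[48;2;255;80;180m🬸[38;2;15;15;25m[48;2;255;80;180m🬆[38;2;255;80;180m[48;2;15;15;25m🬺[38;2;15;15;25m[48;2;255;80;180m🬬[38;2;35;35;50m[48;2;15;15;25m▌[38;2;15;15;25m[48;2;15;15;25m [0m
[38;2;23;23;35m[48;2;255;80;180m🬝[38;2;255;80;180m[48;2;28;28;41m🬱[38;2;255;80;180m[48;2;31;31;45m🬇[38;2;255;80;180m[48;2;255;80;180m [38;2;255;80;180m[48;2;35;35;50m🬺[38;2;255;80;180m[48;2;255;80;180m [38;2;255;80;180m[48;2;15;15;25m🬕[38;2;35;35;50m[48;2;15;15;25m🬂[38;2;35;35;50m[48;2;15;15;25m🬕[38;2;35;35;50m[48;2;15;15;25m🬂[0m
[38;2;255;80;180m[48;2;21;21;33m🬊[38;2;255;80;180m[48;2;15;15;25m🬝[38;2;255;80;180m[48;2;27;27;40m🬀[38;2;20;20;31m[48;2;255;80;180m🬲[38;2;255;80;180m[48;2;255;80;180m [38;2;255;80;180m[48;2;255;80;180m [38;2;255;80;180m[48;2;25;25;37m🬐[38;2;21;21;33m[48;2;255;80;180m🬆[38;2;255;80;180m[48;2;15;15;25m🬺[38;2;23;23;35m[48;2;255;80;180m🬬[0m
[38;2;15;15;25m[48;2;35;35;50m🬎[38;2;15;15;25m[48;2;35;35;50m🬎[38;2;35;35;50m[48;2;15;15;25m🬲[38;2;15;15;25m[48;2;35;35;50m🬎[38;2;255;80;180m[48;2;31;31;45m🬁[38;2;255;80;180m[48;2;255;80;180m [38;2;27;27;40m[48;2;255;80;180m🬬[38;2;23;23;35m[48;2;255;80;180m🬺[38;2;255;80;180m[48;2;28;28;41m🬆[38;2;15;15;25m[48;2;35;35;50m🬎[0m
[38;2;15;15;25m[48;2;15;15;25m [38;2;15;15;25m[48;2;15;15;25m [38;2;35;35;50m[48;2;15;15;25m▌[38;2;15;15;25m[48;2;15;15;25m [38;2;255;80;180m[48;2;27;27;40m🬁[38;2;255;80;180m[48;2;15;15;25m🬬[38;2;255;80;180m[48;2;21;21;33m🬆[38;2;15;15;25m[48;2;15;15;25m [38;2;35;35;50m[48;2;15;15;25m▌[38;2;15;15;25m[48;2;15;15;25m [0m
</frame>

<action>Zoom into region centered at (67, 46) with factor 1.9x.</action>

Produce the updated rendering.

<frame>
[38;2;15;15;25m[48;2;15;15;25m [38;2;15;15;25m[48;2;15;15;25m [38;2;28;28;41m[48;2;255;80;180m🬆[38;2;255;80;180m[48;2;15;15;25m🬺[38;2;23;23;35m[48;2;255;80;180m🬬[38;2;15;15;25m[48;2;15;15;25m [38;2;35;35;50m[48;2;15;15;25m▌[38;2;15;15;25m[48;2;15;15;25m [38;2;27;27;40m[48;2;255;80;180m🬝[38;2;15;15;25m[48;2;15;15;25m [0m
[38;2;35;35;50m[48;2;15;15;25m🬂[38;2;35;35;50m[48;2;15;15;25m🬂[38;2;255;80;180m[48;2;27;27;40m🬁[38;2;255;80;180m[48;2;15;15;25m🬆[38;2;27;27;40m[48;2;255;80;180m🬬[38;2;35;35;50m[48;2;15;15;25m🬂[38;2;35;35;50m[48;2;15;15;25m🬕[38;2;23;23;35m[48;2;255;80;180m🬴[38;2;255;80;180m[48;2;255;80;180m [38;2;255;80;180m[48;2;25;25;37m🬛[0m
[38;2;15;15;25m[48;2;35;35;50m🬰[38;2;15;15;25m[48;2;35;35;50m🬰[38;2;35;35;50m[48;2;15;15;25m🬛[38;2;15;15;25m[48;2;255;80;180m🬐[38;2;255;80;180m[48;2;255;80;180m [38;2;19;19;30m[48;2;255;80;180m🬸[38;2;35;35;50m[48;2;15;15;25m🬛[38;2;23;23;35m[48;2;255;80;180m🬬[38;2;255;80;180m[48;2;31;31;45m🬁[38;2;15;15;25m[48;2;35;35;50m🬰[0m
[38;2;15;15;25m[48;2;35;35;50m🬎[38;2;15;15;25m[48;2;35;35;50m🬎[38;2;35;35;50m[48;2;15;15;25m🬲[38;2;15;15;25m[48;2;35;35;50m🬎[38;2;255;80;180m[48;2;27;27;40m🬀[38;2;19;19;30m[48;2;255;80;180m🬝[38;2;35;35;50m[48;2;255;80;180m🬀[38;2;255;80;180m[48;2;255;80;180m [38;2;27;27;40m[48;2;255;80;180m🬸[38;2;15;15;25m[48;2;35;35;50m🬎[0m
[38;2;15;15;25m[48;2;15;15;25m [38;2;15;15;25m[48;2;15;15;25m [38;2;35;35;50m[48;2;15;15;25m▌[38;2;15;15;25m[48;2;15;15;25m [38;2;35;35;50m[48;2;15;15;25m▌[38;2;255;80;180m[48;2;15;15;25m🬸[38;2;255;80;180m[48;2;255;80;180m [38;2;255;80;180m[48;2;15;15;25m🬐[38;2;35;35;50m[48;2;15;15;25m▌[38;2;15;15;25m[48;2;15;15;25m [0m
</frame>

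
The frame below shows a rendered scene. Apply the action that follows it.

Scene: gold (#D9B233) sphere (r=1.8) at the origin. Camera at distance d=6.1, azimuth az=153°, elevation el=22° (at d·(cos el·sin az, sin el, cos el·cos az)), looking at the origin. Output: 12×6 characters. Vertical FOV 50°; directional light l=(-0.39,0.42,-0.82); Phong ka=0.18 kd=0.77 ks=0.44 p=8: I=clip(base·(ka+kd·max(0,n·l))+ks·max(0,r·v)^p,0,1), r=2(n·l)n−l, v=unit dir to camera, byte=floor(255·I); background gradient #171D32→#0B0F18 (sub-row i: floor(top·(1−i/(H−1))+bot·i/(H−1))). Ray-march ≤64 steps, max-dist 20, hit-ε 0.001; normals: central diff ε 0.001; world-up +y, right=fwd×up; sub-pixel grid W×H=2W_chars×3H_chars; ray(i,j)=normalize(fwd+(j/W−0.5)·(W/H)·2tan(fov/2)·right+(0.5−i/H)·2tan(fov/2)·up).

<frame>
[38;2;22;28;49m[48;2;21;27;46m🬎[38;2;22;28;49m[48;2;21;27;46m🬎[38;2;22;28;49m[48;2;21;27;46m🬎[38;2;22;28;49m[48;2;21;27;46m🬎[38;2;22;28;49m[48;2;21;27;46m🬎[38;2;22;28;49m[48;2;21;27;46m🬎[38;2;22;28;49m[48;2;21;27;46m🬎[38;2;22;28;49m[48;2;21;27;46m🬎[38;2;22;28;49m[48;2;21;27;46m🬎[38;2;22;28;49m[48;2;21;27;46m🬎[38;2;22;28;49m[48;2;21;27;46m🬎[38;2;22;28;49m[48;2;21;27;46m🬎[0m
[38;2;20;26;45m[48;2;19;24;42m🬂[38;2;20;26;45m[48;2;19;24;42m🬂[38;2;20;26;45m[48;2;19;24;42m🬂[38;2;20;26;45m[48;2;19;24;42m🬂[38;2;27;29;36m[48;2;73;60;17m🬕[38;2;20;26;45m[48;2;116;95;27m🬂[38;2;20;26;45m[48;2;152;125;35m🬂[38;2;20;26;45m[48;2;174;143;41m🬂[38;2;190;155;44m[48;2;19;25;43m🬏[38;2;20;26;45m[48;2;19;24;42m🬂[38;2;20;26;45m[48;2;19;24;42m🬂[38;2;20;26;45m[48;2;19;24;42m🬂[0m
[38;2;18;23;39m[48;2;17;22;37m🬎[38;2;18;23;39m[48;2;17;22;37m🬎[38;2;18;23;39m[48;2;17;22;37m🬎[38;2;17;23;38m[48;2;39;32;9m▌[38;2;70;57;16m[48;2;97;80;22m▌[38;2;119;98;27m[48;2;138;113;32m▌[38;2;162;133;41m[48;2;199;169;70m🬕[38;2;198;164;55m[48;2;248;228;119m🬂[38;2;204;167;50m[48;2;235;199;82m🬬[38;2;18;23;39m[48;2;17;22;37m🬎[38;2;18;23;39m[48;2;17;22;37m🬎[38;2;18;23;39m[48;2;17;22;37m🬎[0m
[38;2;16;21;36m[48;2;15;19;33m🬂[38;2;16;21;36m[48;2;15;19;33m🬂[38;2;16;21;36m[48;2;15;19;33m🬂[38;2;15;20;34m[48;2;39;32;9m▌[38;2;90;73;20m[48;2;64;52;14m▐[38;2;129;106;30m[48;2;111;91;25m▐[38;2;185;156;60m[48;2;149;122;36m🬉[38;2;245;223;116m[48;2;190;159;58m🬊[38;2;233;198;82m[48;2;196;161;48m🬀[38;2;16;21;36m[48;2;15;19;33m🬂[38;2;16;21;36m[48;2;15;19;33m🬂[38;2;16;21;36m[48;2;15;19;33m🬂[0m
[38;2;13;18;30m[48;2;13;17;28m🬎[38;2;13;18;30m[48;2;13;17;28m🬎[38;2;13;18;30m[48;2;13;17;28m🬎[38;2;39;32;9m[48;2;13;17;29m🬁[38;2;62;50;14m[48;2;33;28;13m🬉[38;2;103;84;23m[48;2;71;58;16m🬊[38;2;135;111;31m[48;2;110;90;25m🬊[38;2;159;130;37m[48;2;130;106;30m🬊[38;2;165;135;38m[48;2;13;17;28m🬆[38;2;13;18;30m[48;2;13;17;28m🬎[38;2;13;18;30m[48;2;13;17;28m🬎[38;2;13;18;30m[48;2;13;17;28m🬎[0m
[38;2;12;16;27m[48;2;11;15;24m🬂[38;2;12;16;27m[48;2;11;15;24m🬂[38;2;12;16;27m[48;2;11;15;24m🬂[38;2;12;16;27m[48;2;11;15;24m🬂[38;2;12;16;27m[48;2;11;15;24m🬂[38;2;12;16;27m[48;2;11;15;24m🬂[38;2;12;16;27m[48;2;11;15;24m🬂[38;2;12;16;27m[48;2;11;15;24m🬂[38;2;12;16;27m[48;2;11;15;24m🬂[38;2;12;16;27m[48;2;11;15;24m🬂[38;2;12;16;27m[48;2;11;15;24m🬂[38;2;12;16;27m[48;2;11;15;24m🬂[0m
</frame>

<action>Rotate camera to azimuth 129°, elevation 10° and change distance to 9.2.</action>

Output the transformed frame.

<frame>
[38;2;22;28;49m[48;2;21;27;46m🬎[38;2;22;28;49m[48;2;21;27;46m🬎[38;2;22;28;49m[48;2;21;27;46m🬎[38;2;22;28;49m[48;2;21;27;46m🬎[38;2;22;28;49m[48;2;21;27;46m🬎[38;2;22;28;49m[48;2;21;27;46m🬎[38;2;22;28;49m[48;2;21;27;46m🬎[38;2;22;28;49m[48;2;21;27;46m🬎[38;2;22;28;49m[48;2;21;27;46m🬎[38;2;22;28;49m[48;2;21;27;46m🬎[38;2;22;28;49m[48;2;21;27;46m🬎[38;2;22;28;49m[48;2;21;27;46m🬎[0m
[38;2;20;26;45m[48;2;19;24;42m🬂[38;2;20;26;45m[48;2;19;24;42m🬂[38;2;20;26;45m[48;2;19;24;42m🬂[38;2;20;26;45m[48;2;19;24;42m🬂[38;2;20;26;45m[48;2;19;24;42m🬂[38;2;20;26;45m[48;2;19;24;42m🬂[38;2;20;26;45m[48;2;19;24;42m🬂[38;2;20;26;45m[48;2;19;24;42m🬂[38;2;20;26;45m[48;2;19;24;42m🬂[38;2;20;26;45m[48;2;19;24;42m🬂[38;2;20;26;45m[48;2;19;24;42m🬂[38;2;20;26;45m[48;2;19;24;42m🬂[0m
[38;2;18;23;39m[48;2;17;22;37m🬎[38;2;18;23;39m[48;2;17;22;37m🬎[38;2;18;23;39m[48;2;17;22;37m🬎[38;2;18;23;39m[48;2;17;22;37m🬎[38;2;17;23;39m[48;2;39;32;9m🬕[38;2;39;32;9m[48;2;73;60;17m▌[38;2;150;125;43m[48;2;107;88;25m▐[38;2;18;24;40m[48;2;215;184;79m🬁[38;2;18;23;39m[48;2;17;22;37m🬎[38;2;18;23;39m[48;2;17;22;37m🬎[38;2;18;23;39m[48;2;17;22;37m🬎[38;2;18;23;39m[48;2;17;22;37m🬎[0m
[38;2;16;21;36m[48;2;15;19;33m🬂[38;2;16;21;36m[48;2;15;19;33m🬂[38;2;16;21;36m[48;2;15;19;33m🬂[38;2;16;21;36m[48;2;15;19;33m🬂[38;2;15;20;34m[48;2;39;32;9m▌[38;2;39;32;9m[48;2;53;43;12m🬺[38;2;111;91;27m[48;2;73;60;16m🬉[38;2;199;170;77m[48;2;137;112;33m🬂[38;2;16;21;36m[48;2;15;19;33m🬂[38;2;16;21;36m[48;2;15;19;33m🬂[38;2;16;21;36m[48;2;15;19;33m🬂[38;2;16;21;36m[48;2;15;19;33m🬂[0m
[38;2;13;18;30m[48;2;13;17;28m🬎[38;2;13;18;30m[48;2;13;17;28m🬎[38;2;13;18;30m[48;2;13;17;28m🬎[38;2;13;18;30m[48;2;13;17;28m🬎[38;2;13;18;30m[48;2;13;17;28m🬎[38;2;39;32;9m[48;2;13;17;29m🬂[38;2;50;41;11m[48;2;13;17;29m🬂[38;2;88;72;20m[48;2;13;17;29m🬀[38;2;13;18;30m[48;2;13;17;28m🬎[38;2;13;18;30m[48;2;13;17;28m🬎[38;2;13;18;30m[48;2;13;17;28m🬎[38;2;13;18;30m[48;2;13;17;28m🬎[0m
[38;2;12;16;27m[48;2;11;15;24m🬂[38;2;12;16;27m[48;2;11;15;24m🬂[38;2;12;16;27m[48;2;11;15;24m🬂[38;2;12;16;27m[48;2;11;15;24m🬂[38;2;12;16;27m[48;2;11;15;24m🬂[38;2;12;16;27m[48;2;11;15;24m🬂[38;2;12;16;27m[48;2;11;15;24m🬂[38;2;12;16;27m[48;2;11;15;24m🬂[38;2;12;16;27m[48;2;11;15;24m🬂[38;2;12;16;27m[48;2;11;15;24m🬂[38;2;12;16;27m[48;2;11;15;24m🬂[38;2;12;16;27m[48;2;11;15;24m🬂[0m
</frame>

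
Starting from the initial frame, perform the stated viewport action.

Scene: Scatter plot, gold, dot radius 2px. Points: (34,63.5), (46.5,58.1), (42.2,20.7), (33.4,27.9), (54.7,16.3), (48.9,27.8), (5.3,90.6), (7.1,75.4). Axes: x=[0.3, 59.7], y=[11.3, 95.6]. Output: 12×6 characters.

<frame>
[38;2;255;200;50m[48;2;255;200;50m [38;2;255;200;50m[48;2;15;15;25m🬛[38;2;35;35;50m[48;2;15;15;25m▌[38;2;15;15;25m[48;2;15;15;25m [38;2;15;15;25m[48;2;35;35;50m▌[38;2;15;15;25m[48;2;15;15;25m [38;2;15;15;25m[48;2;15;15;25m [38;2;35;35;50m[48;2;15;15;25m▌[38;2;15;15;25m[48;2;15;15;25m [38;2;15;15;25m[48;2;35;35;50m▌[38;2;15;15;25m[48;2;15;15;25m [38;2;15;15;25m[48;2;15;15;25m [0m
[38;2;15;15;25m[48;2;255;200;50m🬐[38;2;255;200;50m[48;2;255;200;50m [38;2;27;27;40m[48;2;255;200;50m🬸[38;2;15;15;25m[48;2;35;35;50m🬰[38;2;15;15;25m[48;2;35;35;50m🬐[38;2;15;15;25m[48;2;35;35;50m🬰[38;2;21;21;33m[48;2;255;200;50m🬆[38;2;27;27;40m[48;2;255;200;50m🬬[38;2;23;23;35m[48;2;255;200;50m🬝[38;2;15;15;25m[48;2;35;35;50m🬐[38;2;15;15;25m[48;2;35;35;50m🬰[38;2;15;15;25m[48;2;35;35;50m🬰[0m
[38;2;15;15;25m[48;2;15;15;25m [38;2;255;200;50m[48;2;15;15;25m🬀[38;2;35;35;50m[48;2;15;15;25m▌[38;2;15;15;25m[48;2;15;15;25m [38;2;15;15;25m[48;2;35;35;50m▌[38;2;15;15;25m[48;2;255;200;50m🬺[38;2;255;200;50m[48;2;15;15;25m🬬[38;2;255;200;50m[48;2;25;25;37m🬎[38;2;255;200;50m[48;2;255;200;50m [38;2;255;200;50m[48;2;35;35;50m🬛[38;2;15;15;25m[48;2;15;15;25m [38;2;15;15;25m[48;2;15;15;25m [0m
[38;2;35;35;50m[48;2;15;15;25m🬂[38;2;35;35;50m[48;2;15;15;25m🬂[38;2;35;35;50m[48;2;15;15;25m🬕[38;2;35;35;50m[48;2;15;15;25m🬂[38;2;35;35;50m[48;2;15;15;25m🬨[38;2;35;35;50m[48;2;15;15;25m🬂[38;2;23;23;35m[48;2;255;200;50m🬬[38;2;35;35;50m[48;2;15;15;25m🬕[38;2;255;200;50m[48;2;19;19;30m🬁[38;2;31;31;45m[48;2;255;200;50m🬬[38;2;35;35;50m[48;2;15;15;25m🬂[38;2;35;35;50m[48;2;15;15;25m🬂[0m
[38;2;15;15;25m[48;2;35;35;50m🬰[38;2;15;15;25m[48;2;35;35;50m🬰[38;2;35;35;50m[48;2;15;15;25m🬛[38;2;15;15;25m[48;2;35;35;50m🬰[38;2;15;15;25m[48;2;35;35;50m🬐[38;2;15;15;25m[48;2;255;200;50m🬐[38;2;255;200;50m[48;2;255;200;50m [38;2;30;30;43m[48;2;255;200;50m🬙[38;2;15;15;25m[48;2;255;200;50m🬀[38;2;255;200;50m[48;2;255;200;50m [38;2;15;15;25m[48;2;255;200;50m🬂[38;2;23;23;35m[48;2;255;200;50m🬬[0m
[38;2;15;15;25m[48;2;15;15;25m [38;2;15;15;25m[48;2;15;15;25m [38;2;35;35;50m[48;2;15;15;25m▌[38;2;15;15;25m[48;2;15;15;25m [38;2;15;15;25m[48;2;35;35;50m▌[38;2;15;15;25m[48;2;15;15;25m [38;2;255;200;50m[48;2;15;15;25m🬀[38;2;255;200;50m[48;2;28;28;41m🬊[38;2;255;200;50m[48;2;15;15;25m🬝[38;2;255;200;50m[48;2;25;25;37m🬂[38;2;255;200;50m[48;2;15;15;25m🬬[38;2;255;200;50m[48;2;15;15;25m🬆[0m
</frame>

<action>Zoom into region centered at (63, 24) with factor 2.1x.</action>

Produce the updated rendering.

<frame>
[38;2;15;15;25m[48;2;15;15;25m [38;2;15;15;25m[48;2;15;15;25m [38;2;35;35;50m[48;2;15;15;25m▌[38;2;15;15;25m[48;2;15;15;25m [38;2;15;15;25m[48;2;35;35;50m▌[38;2;15;15;25m[48;2;15;15;25m [38;2;15;15;25m[48;2;15;15;25m [38;2;35;35;50m[48;2;15;15;25m▌[38;2;15;15;25m[48;2;15;15;25m [38;2;15;15;25m[48;2;35;35;50m▌[38;2;15;15;25m[48;2;15;15;25m [38;2;15;15;25m[48;2;15;15;25m [0m
[38;2;21;21;33m[48;2;255;200;50m🬊[38;2;15;15;25m[48;2;35;35;50m🬰[38;2;35;35;50m[48;2;15;15;25m🬛[38;2;15;15;25m[48;2;35;35;50m🬰[38;2;15;15;25m[48;2;35;35;50m🬐[38;2;15;15;25m[48;2;35;35;50m🬰[38;2;15;15;25m[48;2;35;35;50m🬰[38;2;35;35;50m[48;2;15;15;25m🬛[38;2;15;15;25m[48;2;35;35;50m🬰[38;2;15;15;25m[48;2;35;35;50m🬐[38;2;15;15;25m[48;2;35;35;50m🬰[38;2;15;15;25m[48;2;35;35;50m🬰[0m
[38;2;255;200;50m[48;2;15;15;25m🬝[38;2;255;200;50m[48;2;15;15;25m🬀[38;2;35;35;50m[48;2;15;15;25m▌[38;2;15;15;25m[48;2;15;15;25m [38;2;15;15;25m[48;2;35;35;50m▌[38;2;15;15;25m[48;2;15;15;25m [38;2;15;15;25m[48;2;15;15;25m [38;2;35;35;50m[48;2;15;15;25m▌[38;2;15;15;25m[48;2;15;15;25m [38;2;15;15;25m[48;2;35;35;50m▌[38;2;15;15;25m[48;2;15;15;25m [38;2;15;15;25m[48;2;15;15;25m [0m
[38;2;35;35;50m[48;2;15;15;25m🬂[38;2;28;28;41m[48;2;255;200;50m🬆[38;2;255;200;50m[48;2;35;35;50m🬺[38;2;23;23;35m[48;2;255;200;50m🬬[38;2;35;35;50m[48;2;15;15;25m🬨[38;2;35;35;50m[48;2;15;15;25m🬂[38;2;35;35;50m[48;2;15;15;25m🬂[38;2;35;35;50m[48;2;15;15;25m🬕[38;2;35;35;50m[48;2;15;15;25m🬂[38;2;35;35;50m[48;2;15;15;25m🬨[38;2;35;35;50m[48;2;15;15;25m🬂[38;2;35;35;50m[48;2;15;15;25m🬂[0m
[38;2;15;15;25m[48;2;35;35;50m🬰[38;2;23;23;35m[48;2;255;200;50m🬺[38;2;255;200;50m[48;2;28;28;41m🬆[38;2;15;15;25m[48;2;35;35;50m🬰[38;2;15;15;25m[48;2;35;35;50m🬐[38;2;15;15;25m[48;2;35;35;50m🬰[38;2;15;15;25m[48;2;35;35;50m🬰[38;2;35;35;50m[48;2;15;15;25m🬛[38;2;15;15;25m[48;2;35;35;50m🬰[38;2;15;15;25m[48;2;35;35;50m🬐[38;2;15;15;25m[48;2;35;35;50m🬰[38;2;15;15;25m[48;2;35;35;50m🬰[0m
[38;2;15;15;25m[48;2;15;15;25m [38;2;15;15;25m[48;2;15;15;25m [38;2;35;35;50m[48;2;15;15;25m▌[38;2;15;15;25m[48;2;15;15;25m [38;2;15;15;25m[48;2;35;35;50m▌[38;2;15;15;25m[48;2;15;15;25m [38;2;15;15;25m[48;2;15;15;25m [38;2;35;35;50m[48;2;15;15;25m▌[38;2;15;15;25m[48;2;15;15;25m [38;2;15;15;25m[48;2;35;35;50m▌[38;2;15;15;25m[48;2;15;15;25m [38;2;15;15;25m[48;2;15;15;25m [0m
</frame>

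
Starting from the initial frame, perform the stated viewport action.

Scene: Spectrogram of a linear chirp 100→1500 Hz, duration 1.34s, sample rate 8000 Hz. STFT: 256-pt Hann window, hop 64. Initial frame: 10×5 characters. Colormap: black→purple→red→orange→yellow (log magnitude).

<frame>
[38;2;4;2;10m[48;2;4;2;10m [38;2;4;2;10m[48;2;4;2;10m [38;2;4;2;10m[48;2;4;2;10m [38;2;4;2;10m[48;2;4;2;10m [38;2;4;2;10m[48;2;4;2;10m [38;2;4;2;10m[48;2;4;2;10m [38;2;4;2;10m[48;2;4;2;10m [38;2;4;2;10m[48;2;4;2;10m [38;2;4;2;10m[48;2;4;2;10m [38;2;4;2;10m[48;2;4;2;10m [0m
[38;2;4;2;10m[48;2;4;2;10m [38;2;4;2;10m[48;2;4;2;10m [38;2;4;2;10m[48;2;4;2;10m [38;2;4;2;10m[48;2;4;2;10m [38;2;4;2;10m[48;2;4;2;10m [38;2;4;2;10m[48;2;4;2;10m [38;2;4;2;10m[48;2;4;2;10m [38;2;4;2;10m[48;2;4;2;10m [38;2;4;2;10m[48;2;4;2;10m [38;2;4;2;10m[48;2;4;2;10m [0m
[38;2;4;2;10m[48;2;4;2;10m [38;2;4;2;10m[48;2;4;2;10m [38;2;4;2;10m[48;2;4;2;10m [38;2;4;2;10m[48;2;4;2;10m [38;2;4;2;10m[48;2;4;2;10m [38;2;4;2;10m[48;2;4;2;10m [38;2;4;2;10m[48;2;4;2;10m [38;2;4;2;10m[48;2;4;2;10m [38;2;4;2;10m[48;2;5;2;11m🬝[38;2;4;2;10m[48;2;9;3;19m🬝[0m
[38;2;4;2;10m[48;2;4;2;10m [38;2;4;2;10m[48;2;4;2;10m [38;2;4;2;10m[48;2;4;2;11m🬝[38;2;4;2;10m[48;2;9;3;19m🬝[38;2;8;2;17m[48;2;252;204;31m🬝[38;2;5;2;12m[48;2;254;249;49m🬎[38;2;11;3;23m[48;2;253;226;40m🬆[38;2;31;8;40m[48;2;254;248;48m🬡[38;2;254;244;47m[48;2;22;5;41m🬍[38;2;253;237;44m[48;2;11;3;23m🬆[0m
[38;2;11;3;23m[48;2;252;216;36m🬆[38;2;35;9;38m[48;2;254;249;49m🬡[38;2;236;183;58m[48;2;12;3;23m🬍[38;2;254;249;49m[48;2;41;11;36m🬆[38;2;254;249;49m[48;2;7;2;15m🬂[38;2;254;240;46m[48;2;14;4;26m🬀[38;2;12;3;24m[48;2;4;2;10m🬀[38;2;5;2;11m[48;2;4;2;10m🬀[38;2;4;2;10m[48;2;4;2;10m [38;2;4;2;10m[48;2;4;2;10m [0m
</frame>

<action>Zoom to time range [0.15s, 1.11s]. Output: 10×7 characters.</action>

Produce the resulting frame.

<frame>
[38;2;4;2;10m[48;2;4;2;10m [38;2;4;2;10m[48;2;4;2;10m [38;2;4;2;10m[48;2;4;2;10m [38;2;4;2;10m[48;2;4;2;10m [38;2;4;2;10m[48;2;4;2;10m [38;2;4;2;10m[48;2;4;2;10m [38;2;4;2;10m[48;2;4;2;10m [38;2;4;2;10m[48;2;4;2;10m [38;2;4;2;10m[48;2;4;2;10m [38;2;4;2;10m[48;2;4;2;10m [0m
[38;2;4;2;10m[48;2;4;2;10m [38;2;4;2;10m[48;2;4;2;10m [38;2;4;2;10m[48;2;4;2;10m [38;2;4;2;10m[48;2;4;2;10m [38;2;4;2;10m[48;2;4;2;10m [38;2;4;2;10m[48;2;4;2;10m [38;2;4;2;10m[48;2;4;2;10m [38;2;4;2;10m[48;2;4;2;10m [38;2;4;2;10m[48;2;4;2;10m [38;2;4;2;10m[48;2;4;2;10m [0m
[38;2;4;2;10m[48;2;4;2;10m [38;2;4;2;10m[48;2;4;2;10m [38;2;4;2;10m[48;2;4;2;10m [38;2;4;2;10m[48;2;4;2;10m [38;2;4;2;10m[48;2;4;2;10m [38;2;4;2;10m[48;2;4;2;10m [38;2;4;2;10m[48;2;4;2;10m [38;2;4;2;10m[48;2;4;2;10m [38;2;4;2;10m[48;2;4;2;10m [38;2;4;2;10m[48;2;4;2;10m [0m
[38;2;4;2;10m[48;2;4;2;10m [38;2;4;2;10m[48;2;4;2;10m [38;2;4;2;10m[48;2;4;2;10m [38;2;4;2;10m[48;2;4;2;10m [38;2;4;2;10m[48;2;4;2;10m [38;2;4;2;10m[48;2;4;2;10m [38;2;4;2;10m[48;2;4;2;10m [38;2;4;2;10m[48;2;4;2;10m [38;2;4;2;10m[48;2;4;2;10m [38;2;4;2;10m[48;2;4;2;10m [0m
[38;2;4;2;10m[48;2;4;2;10m [38;2;4;2;10m[48;2;4;2;10m [38;2;4;2;10m[48;2;4;2;10m [38;2;4;2;10m[48;2;4;2;10m [38;2;4;2;10m[48;2;4;2;10m [38;2;4;2;10m[48;2;4;2;11m🬝[38;2;4;2;10m[48;2;5;2;12m🬎[38;2;5;2;12m[48;2;14;4;28m🬝[38;2;20;5;26m[48;2;253;220;37m🬝[38;2;10;3;21m[48;2;254;249;49m🬎[0m
[38;2;4;2;10m[48;2;6;2;13m🬝[38;2;4;2;11m[48;2;14;4;27m🬝[38;2;11;3;22m[48;2;232;116;34m🬝[38;2;7;2;15m[48;2;254;249;49m🬎[38;2;19;5;36m[48;2;253;228;40m🬆[38;2;11;3;22m[48;2;243;205;52m🬂[38;2;253;234;43m[48;2;34;8;51m🬍[38;2;254;246;47m[48;2;40;10;37m🬆[38;2;254;249;49m[48;2;11;3;22m🬂[38;2;254;231;42m[48;2;22;6;26m🬀[0m
[38;2;241;193;52m[48;2;26;6;47m🬍[38;2;251;222;40m[48;2;7;2;15m🬎[38;2;254;249;49m[48;2;12;3;24m🬂[38;2;242;180;43m[48;2;5;2;12m🬂[38;2;26;6;47m[48;2;5;2;13m🬀[38;2;6;2;14m[48;2;4;2;10m🬂[38;2;5;2;11m[48;2;4;2;10m🬀[38;2;4;2;10m[48;2;4;2;10m [38;2;4;2;10m[48;2;4;2;10m [38;2;4;2;10m[48;2;4;2;10m [0m
</frame>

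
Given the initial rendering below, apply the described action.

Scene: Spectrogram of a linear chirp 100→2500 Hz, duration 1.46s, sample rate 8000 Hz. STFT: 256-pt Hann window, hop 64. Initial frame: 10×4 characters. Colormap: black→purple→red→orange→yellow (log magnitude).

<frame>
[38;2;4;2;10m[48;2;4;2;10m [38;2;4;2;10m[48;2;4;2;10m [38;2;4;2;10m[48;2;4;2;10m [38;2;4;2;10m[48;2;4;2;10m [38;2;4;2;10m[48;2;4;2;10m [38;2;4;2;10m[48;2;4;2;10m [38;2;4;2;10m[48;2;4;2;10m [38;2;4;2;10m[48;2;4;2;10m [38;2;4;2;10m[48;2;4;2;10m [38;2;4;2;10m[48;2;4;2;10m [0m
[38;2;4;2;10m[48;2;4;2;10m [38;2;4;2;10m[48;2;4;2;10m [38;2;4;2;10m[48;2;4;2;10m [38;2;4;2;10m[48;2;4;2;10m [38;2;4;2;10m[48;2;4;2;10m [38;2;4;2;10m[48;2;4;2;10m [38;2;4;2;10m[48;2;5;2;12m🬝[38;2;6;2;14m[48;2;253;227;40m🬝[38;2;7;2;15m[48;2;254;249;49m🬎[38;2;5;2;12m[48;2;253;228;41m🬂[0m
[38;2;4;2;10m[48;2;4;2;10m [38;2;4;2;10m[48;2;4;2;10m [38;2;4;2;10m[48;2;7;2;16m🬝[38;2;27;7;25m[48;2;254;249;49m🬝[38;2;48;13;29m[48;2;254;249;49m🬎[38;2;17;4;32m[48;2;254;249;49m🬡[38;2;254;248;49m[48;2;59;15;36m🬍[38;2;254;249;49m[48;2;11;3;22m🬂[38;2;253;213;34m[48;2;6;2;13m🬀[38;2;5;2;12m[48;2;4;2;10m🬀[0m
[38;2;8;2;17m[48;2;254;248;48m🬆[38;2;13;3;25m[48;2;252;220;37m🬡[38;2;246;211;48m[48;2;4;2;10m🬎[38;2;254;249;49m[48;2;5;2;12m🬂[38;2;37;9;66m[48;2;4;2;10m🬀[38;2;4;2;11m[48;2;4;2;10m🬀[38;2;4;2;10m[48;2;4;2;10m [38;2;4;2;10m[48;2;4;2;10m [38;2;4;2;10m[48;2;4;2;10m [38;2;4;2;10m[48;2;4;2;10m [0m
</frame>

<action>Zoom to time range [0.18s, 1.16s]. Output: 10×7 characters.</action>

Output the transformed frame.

<frame>
[38;2;4;2;10m[48;2;4;2;10m [38;2;4;2;10m[48;2;4;2;10m [38;2;4;2;10m[48;2;4;2;10m [38;2;4;2;10m[48;2;4;2;10m [38;2;4;2;10m[48;2;4;2;10m [38;2;4;2;10m[48;2;4;2;10m [38;2;4;2;10m[48;2;4;2;10m [38;2;4;2;10m[48;2;4;2;10m [38;2;4;2;10m[48;2;4;2;10m [38;2;4;2;10m[48;2;4;2;10m [0m
[38;2;4;2;10m[48;2;4;2;10m [38;2;4;2;10m[48;2;4;2;10m [38;2;4;2;10m[48;2;4;2;10m [38;2;4;2;10m[48;2;4;2;10m [38;2;4;2;10m[48;2;4;2;10m [38;2;4;2;10m[48;2;4;2;10m [38;2;4;2;10m[48;2;4;2;10m [38;2;4;2;10m[48;2;4;2;10m [38;2;4;2;10m[48;2;4;2;10m [38;2;4;2;10m[48;2;4;2;10m [0m
[38;2;4;2;10m[48;2;4;2;10m [38;2;4;2;10m[48;2;4;2;10m [38;2;4;2;10m[48;2;4;2;10m [38;2;4;2;10m[48;2;4;2;10m [38;2;4;2;10m[48;2;4;2;10m [38;2;4;2;10m[48;2;4;2;10m [38;2;4;2;10m[48;2;4;2;10m [38;2;4;2;10m[48;2;4;2;10m [38;2;4;2;10m[48;2;4;2;10m [38;2;4;2;10m[48;2;4;2;10m [0m
[38;2;4;2;10m[48;2;4;2;10m [38;2;4;2;10m[48;2;4;2;10m [38;2;4;2;10m[48;2;4;2;10m [38;2;4;2;10m[48;2;4;2;10m [38;2;4;2;10m[48;2;4;2;10m [38;2;4;2;10m[48;2;4;2;10m [38;2;4;2;10m[48;2;6;2;13m🬝[38;2;5;2;12m[48;2;112;28;85m🬝[38;2;11;3;23m[48;2;254;249;49m🬎[38;2;7;2;15m[48;2;253;234;43m🬂[0m
[38;2;4;2;10m[48;2;4;2;10m [38;2;4;2;10m[48;2;4;2;10m [38;2;4;2;10m[48;2;5;2;11m🬝[38;2;4;2;11m[48;2;15;4;28m🬝[38;2;6;2;13m[48;2;236;170;50m🬎[38;2;15;4;29m[48;2;254;245;47m🬆[38;2;22;5;41m[48;2;249;205;37m🬟[38;2;254;249;49m[48;2;31;7;38m🬆[38;2;237;172;49m[48;2;6;2;13m🬂[38;2;15;4;29m[48;2;4;2;11m🬀[0m
[38;2;7;2;15m[48;2;249;150;11m🬝[38;2;37;10;32m[48;2;254;249;49m🬎[38;2;20;5;37m[48;2;243;204;53m🬂[38;2;253;234;43m[48;2;10;3;21m🬎[38;2;254;248;49m[48;2;11;3;23m🬂[38;2;115;29;85m[48;2;6;2;14m🬀[38;2;6;2;13m[48;2;4;2;10m🬀[38;2;4;2;10m[48;2;4;2;10m [38;2;4;2;10m[48;2;4;2;10m [38;2;4;2;10m[48;2;4;2;10m [0m
[38;2;245;202;45m[48;2;12;3;24m🬆[38;2;254;248;49m[48;2;15;4;27m🬀[38;2;9;3;19m[48;2;4;2;10m🬀[38;2;4;2;11m[48;2;4;2;10m🬀[38;2;4;2;10m[48;2;4;2;10m [38;2;4;2;10m[48;2;4;2;10m [38;2;4;2;10m[48;2;4;2;10m [38;2;4;2;10m[48;2;4;2;10m [38;2;4;2;10m[48;2;4;2;10m [38;2;4;2;10m[48;2;4;2;10m [0m
</frame>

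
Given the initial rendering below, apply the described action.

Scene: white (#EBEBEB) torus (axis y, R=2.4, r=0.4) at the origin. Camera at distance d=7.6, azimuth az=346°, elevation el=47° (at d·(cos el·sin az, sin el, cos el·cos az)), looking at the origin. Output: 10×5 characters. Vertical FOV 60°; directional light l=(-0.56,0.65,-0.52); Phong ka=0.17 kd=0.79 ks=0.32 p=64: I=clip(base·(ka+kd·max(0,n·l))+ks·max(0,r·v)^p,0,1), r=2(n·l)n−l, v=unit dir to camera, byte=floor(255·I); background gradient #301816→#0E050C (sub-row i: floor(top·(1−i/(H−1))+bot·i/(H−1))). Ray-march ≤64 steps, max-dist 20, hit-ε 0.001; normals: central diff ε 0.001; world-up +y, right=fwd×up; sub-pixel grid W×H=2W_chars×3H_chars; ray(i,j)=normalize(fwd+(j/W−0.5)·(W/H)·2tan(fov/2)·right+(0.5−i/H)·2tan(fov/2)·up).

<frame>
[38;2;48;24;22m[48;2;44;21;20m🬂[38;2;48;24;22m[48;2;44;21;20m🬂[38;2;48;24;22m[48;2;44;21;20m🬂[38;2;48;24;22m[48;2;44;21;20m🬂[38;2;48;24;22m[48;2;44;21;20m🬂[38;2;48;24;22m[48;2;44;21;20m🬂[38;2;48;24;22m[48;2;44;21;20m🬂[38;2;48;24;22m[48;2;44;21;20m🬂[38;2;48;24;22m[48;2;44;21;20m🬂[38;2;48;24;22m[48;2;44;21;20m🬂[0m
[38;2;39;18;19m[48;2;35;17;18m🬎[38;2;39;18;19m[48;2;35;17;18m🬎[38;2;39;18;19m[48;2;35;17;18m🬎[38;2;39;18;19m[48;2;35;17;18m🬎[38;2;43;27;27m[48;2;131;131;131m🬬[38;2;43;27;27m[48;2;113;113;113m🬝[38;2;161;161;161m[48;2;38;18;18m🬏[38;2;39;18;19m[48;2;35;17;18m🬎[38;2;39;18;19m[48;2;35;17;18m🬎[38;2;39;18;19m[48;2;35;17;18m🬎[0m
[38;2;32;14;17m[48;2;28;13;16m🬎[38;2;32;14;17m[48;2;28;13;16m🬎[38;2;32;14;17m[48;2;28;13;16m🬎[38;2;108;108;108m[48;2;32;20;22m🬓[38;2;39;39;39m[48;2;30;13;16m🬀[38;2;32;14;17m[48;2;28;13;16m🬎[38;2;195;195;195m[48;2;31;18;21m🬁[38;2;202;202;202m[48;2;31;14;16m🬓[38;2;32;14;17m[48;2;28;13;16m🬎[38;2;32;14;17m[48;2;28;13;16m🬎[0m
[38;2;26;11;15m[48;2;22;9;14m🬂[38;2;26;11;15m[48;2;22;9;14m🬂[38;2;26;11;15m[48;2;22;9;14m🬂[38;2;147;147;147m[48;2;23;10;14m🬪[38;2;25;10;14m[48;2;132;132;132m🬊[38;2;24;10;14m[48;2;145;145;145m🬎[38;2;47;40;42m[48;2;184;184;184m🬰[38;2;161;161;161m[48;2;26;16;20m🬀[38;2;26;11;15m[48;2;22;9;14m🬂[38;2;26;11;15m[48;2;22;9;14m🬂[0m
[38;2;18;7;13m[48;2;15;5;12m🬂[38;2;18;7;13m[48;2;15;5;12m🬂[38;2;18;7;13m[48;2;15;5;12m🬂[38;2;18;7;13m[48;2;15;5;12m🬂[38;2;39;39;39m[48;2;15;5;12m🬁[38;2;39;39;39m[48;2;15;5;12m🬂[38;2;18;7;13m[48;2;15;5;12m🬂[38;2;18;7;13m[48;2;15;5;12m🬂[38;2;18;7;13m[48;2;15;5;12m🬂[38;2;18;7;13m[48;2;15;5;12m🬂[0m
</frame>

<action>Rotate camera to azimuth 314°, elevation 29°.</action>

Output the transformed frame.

<frame>
[38;2;48;24;22m[48;2;44;21;20m🬂[38;2;48;24;22m[48;2;44;21;20m🬂[38;2;48;24;22m[48;2;44;21;20m🬂[38;2;48;24;22m[48;2;44;21;20m🬂[38;2;48;24;22m[48;2;44;21;20m🬂[38;2;48;24;22m[48;2;44;21;20m🬂[38;2;48;24;22m[48;2;44;21;20m🬂[38;2;48;24;22m[48;2;44;21;20m🬂[38;2;48;24;22m[48;2;44;21;20m🬂[38;2;48;24;22m[48;2;44;21;20m🬂[0m
[38;2;39;18;19m[48;2;35;17;18m🬎[38;2;39;18;19m[48;2;35;17;18m🬎[38;2;39;18;19m[48;2;35;17;18m🬎[38;2;39;18;19m[48;2;35;17;18m🬎[38;2;39;18;19m[48;2;35;17;18m🬎[38;2;39;18;19m[48;2;35;17;18m🬎[38;2;39;18;19m[48;2;35;17;18m🬎[38;2;39;18;19m[48;2;35;17;18m🬎[38;2;39;18;19m[48;2;35;17;18m🬎[38;2;39;18;19m[48;2;35;17;18m🬎[0m
[38;2;32;14;17m[48;2;28;13;16m🬎[38;2;32;14;17m[48;2;28;13;16m🬎[38;2;31;14;16m[48;2;219;219;219m🬝[38;2;127;127;127m[48;2;33;22;24m🬔[38;2;55;55;55m[48;2;29;13;16m🬂[38;2;110;110;110m[48;2;29;13;16m🬂[38;2;187;187;187m[48;2;29;13;16m🬊[38;2;194;194;194m[48;2;34;20;22m🬓[38;2;32;14;17m[48;2;28;13;16m🬎[38;2;32;14;17m[48;2;28;13;16m🬎[0m
[38;2;26;11;15m[48;2;22;9;14m🬂[38;2;26;11;15m[48;2;22;9;14m🬂[38;2;26;11;15m[48;2;22;9;14m🬂[38;2;161;161;161m[48;2;21;9;14m🬎[38;2;155;155;155m[48;2;29;18;22m🬋[38;2;32;25;27m[48;2;134;134;134m🬰[38;2;126;126;126m[48;2;28;18;22m🬅[38;2;86;86;86m[48;2;26;15;19m🬀[38;2;26;11;15m[48;2;22;9;14m🬂[38;2;26;11;15m[48;2;22;9;14m🬂[0m
[38;2;18;7;13m[48;2;15;5;12m🬂[38;2;18;7;13m[48;2;15;5;12m🬂[38;2;18;7;13m[48;2;15;5;12m🬂[38;2;18;7;13m[48;2;15;5;12m🬂[38;2;18;7;13m[48;2;15;5;12m🬂[38;2;18;7;13m[48;2;15;5;12m🬂[38;2;18;7;13m[48;2;15;5;12m🬂[38;2;18;7;13m[48;2;15;5;12m🬂[38;2;18;7;13m[48;2;15;5;12m🬂[38;2;18;7;13m[48;2;15;5;12m🬂[0m
</frame>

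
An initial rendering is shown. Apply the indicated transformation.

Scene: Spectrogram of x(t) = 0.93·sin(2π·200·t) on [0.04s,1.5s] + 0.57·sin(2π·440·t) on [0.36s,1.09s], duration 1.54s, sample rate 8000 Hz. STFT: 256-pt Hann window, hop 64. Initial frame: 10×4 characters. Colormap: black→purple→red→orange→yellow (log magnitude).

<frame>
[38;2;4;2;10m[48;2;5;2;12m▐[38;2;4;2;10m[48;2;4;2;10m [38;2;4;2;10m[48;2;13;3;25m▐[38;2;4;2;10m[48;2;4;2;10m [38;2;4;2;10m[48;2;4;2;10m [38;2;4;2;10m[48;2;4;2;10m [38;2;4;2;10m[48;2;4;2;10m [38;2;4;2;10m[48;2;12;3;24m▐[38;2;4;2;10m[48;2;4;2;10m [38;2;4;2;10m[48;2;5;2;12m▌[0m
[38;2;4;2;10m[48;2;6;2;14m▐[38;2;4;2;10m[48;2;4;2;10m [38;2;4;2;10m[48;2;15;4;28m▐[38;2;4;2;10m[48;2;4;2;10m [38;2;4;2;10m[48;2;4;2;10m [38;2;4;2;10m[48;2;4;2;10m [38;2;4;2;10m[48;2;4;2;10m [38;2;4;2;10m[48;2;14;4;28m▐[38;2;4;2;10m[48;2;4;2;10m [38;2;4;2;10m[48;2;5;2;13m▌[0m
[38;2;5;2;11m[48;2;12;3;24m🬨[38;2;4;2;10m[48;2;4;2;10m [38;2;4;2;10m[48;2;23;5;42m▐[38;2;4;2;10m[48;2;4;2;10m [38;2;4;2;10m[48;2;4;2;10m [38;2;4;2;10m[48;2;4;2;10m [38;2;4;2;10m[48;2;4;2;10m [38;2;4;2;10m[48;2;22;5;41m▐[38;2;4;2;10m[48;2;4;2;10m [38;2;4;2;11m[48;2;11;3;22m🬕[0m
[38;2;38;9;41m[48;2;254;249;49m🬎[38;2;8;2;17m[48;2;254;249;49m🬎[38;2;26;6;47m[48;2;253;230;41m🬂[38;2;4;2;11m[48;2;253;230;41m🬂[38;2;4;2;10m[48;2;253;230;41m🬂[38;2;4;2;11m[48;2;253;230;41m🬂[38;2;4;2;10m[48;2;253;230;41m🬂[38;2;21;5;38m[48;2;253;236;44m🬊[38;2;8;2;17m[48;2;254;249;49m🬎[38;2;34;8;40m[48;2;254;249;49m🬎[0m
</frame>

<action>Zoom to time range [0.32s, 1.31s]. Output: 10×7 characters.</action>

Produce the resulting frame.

<frame>
[38;2;13;3;25m[48;2;4;2;10m▌[38;2;4;2;10m[48;2;4;2;10m [38;2;4;2;10m[48;2;4;2;10m [38;2;4;2;10m[48;2;4;2;10m [38;2;4;2;10m[48;2;4;2;10m [38;2;4;2;10m[48;2;4;2;10m [38;2;4;2;10m[48;2;4;2;10m [38;2;4;2;10m[48;2;12;3;24m▌[38;2;4;2;10m[48;2;10;3;20m▐[38;2;4;2;10m[48;2;4;2;10m [0m
[38;2;4;2;10m[48;2;13;3;25m▐[38;2;4;2;10m[48;2;4;2;10m [38;2;4;2;10m[48;2;4;2;10m [38;2;4;2;10m[48;2;4;2;10m [38;2;4;2;10m[48;2;4;2;10m [38;2;4;2;10m[48;2;4;2;10m [38;2;4;2;10m[48;2;4;2;10m [38;2;4;2;10m[48;2;13;3;25m▌[38;2;4;2;10m[48;2;10;3;21m▐[38;2;4;2;10m[48;2;4;2;10m [0m
[38;2;4;2;10m[48;2;14;4;28m▐[38;2;4;2;10m[48;2;4;2;10m [38;2;4;2;10m[48;2;4;2;10m [38;2;4;2;10m[48;2;4;2;10m [38;2;4;2;10m[48;2;4;2;10m [38;2;4;2;10m[48;2;4;2;10m [38;2;4;2;10m[48;2;4;2;10m [38;2;4;2;10m[48;2;14;4;27m▌[38;2;4;2;10m[48;2;11;3;22m▐[38;2;4;2;10m[48;2;4;2;10m [0m
[38;2;4;2;10m[48;2;17;4;32m▐[38;2;4;2;10m[48;2;4;2;10m [38;2;4;2;10m[48;2;4;2;10m [38;2;4;2;10m[48;2;4;2;10m [38;2;4;2;10m[48;2;4;2;10m [38;2;4;2;10m[48;2;4;2;10m [38;2;4;2;10m[48;2;4;2;10m [38;2;4;2;10m[48;2;16;4;31m▌[38;2;4;2;10m[48;2;13;3;25m▐[38;2;4;2;10m[48;2;4;2;10m [0m
[38;2;4;2;10m[48;2;22;5;41m▐[38;2;4;2;10m[48;2;4;2;10m [38;2;4;2;10m[48;2;4;2;10m [38;2;4;2;10m[48;2;4;2;10m [38;2;4;2;10m[48;2;4;2;10m [38;2;4;2;10m[48;2;4;2;10m [38;2;4;2;10m[48;2;4;2;10m [38;2;4;2;10m[48;2;21;5;40m▌[38;2;4;2;10m[48;2;17;4;32m▐[38;2;4;2;10m[48;2;4;2;10m [0m
[38;2;10;3;21m[48;2;62;14;78m🬨[38;2;4;2;10m[48;2;5;2;12m🬎[38;2;4;2;10m[48;2;5;2;12m🬎[38;2;4;2;10m[48;2;5;2;12m🬎[38;2;4;2;10m[48;2;5;2;12m🬎[38;2;4;2;10m[48;2;5;2;13m🬎[38;2;4;2;10m[48;2;5;2;13m🬎[38;2;10;3;21m[48;2;60;14;77m🬕[38;2;9;3;18m[48;2;40;9;71m🬨[38;2;4;2;10m[48;2;4;2;10m [0m
[38;2;252;207;32m[48;2;254;243;47m🬂[38;2;253;212;34m[48;2;254;243;46m🬂[38;2;253;212;34m[48;2;254;243;46m🬂[38;2;253;212;34m[48;2;254;243;46m🬂[38;2;253;212;34m[48;2;254;243;46m🬂[38;2;253;212;34m[48;2;254;243;46m🬂[38;2;253;212;34m[48;2;254;243;46m🬂[38;2;253;212;34m[48;2;254;243;46m🬂[38;2;98;25;47m[48;2;254;243;46m🬂[38;2;7;2;15m[48;2;254;243;46m🬂[0m
</frame>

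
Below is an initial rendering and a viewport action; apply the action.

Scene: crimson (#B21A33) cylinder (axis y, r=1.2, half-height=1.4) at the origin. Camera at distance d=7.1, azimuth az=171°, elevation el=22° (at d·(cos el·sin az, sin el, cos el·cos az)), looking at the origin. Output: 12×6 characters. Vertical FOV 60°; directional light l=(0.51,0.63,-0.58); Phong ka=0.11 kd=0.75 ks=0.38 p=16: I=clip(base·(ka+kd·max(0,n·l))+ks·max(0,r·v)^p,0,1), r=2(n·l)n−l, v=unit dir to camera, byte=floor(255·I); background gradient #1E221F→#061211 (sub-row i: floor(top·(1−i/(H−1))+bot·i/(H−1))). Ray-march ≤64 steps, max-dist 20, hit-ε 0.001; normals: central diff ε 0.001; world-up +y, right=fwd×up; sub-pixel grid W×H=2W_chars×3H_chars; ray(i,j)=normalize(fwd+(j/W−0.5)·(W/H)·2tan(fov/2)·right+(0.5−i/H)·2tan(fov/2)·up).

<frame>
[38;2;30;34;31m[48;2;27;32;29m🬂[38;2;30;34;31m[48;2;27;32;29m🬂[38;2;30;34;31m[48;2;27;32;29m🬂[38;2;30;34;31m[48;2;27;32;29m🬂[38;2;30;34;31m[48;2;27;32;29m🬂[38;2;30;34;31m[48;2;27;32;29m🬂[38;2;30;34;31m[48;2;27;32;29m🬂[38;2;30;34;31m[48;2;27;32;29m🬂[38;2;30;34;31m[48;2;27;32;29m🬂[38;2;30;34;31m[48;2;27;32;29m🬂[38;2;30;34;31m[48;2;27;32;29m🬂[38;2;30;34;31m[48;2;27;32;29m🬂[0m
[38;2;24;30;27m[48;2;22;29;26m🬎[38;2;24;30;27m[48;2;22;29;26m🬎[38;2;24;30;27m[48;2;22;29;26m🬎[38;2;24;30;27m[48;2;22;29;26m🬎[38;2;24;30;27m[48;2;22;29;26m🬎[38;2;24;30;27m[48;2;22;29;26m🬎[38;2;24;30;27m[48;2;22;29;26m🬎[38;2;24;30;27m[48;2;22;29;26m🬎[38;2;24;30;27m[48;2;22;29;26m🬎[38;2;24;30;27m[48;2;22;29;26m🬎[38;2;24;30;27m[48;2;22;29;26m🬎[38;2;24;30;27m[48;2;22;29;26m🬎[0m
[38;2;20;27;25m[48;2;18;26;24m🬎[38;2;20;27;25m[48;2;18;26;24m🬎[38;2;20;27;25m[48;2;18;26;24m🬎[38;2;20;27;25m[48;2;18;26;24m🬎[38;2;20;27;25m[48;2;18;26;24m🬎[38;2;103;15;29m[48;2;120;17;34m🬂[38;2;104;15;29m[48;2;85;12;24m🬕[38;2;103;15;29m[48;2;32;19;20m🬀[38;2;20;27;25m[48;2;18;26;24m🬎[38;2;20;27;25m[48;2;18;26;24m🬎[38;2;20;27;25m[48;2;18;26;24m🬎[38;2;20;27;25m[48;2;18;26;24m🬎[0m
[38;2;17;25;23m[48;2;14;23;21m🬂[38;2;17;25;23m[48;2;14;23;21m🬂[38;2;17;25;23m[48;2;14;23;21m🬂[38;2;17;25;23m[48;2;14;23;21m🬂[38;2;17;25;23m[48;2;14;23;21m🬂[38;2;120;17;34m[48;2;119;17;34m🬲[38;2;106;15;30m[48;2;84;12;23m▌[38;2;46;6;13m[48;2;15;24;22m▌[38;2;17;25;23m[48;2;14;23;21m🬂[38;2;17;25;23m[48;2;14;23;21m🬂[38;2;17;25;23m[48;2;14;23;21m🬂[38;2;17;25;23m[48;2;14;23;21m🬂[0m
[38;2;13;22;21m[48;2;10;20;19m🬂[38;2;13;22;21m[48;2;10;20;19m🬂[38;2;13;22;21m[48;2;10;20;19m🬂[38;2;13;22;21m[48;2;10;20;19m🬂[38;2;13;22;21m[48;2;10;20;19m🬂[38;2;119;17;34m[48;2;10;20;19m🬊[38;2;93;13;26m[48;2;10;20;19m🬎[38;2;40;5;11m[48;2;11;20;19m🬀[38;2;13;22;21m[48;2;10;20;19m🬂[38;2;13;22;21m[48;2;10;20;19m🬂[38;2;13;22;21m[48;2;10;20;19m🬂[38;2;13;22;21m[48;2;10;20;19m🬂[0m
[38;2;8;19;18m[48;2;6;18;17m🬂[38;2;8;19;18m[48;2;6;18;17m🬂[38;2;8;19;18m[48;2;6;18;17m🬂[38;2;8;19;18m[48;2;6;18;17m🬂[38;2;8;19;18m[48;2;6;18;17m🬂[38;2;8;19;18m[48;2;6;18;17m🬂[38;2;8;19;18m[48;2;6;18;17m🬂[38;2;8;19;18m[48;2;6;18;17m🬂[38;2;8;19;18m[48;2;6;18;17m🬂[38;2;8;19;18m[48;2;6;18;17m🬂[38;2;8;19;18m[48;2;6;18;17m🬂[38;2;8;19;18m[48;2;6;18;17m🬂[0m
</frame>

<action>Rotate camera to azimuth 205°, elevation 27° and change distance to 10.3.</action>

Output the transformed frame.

<frame>
[38;2;30;34;31m[48;2;27;32;29m🬂[38;2;30;34;31m[48;2;27;32;29m🬂[38;2;30;34;31m[48;2;27;32;29m🬂[38;2;30;34;31m[48;2;27;32;29m🬂[38;2;30;34;31m[48;2;27;32;29m🬂[38;2;30;34;31m[48;2;27;32;29m🬂[38;2;30;34;31m[48;2;27;32;29m🬂[38;2;30;34;31m[48;2;27;32;29m🬂[38;2;30;34;31m[48;2;27;32;29m🬂[38;2;30;34;31m[48;2;27;32;29m🬂[38;2;30;34;31m[48;2;27;32;29m🬂[38;2;30;34;31m[48;2;27;32;29m🬂[0m
[38;2;24;30;27m[48;2;22;29;26m🬎[38;2;24;30;27m[48;2;22;29;26m🬎[38;2;24;30;27m[48;2;22;29;26m🬎[38;2;24;30;27m[48;2;22;29;26m🬎[38;2;24;30;27m[48;2;22;29;26m🬎[38;2;24;30;27m[48;2;22;29;26m🬎[38;2;24;30;27m[48;2;22;29;26m🬎[38;2;24;30;27m[48;2;22;29;26m🬎[38;2;24;30;27m[48;2;22;29;26m🬎[38;2;24;30;27m[48;2;22;29;26m🬎[38;2;24;30;27m[48;2;22;29;26m🬎[38;2;24;30;27m[48;2;22;29;26m🬎[0m
[38;2;20;27;25m[48;2;18;26;24m🬎[38;2;20;27;25m[48;2;18;26;24m🬎[38;2;20;27;25m[48;2;18;26;24m🬎[38;2;20;27;25m[48;2;18;26;24m🬎[38;2;20;27;25m[48;2;18;26;24m🬎[38;2;101;14;28m[48;2;20;27;25m🬦[38;2;103;15;29m[48;2;30;16;18m🬋[38;2;20;27;25m[48;2;18;26;24m🬎[38;2;20;27;25m[48;2;18;26;24m🬎[38;2;20;27;25m[48;2;18;26;24m🬎[38;2;20;27;25m[48;2;18;26;24m🬎[38;2;20;27;25m[48;2;18;26;24m🬎[0m
[38;2;17;25;23m[48;2;14;23;21m🬂[38;2;17;25;23m[48;2;14;23;21m🬂[38;2;17;25;23m[48;2;14;23;21m🬂[38;2;17;25;23m[48;2;14;23;21m🬂[38;2;17;25;23m[48;2;14;23;21m🬂[38;2;15;24;22m[48;2;102;14;29m▌[38;2;60;8;17m[48;2;19;2;5m▌[38;2;17;25;23m[48;2;14;23;21m🬂[38;2;17;25;23m[48;2;14;23;21m🬂[38;2;17;25;23m[48;2;14;23;21m🬂[38;2;17;25;23m[48;2;14;23;21m🬂[38;2;17;25;23m[48;2;14;23;21m🬂[0m
[38;2;13;22;21m[48;2;10;20;19m🬂[38;2;13;22;21m[48;2;10;20;19m🬂[38;2;13;22;21m[48;2;10;20;19m🬂[38;2;13;22;21m[48;2;10;20;19m🬂[38;2;13;22;21m[48;2;10;20;19m🬂[38;2;13;22;21m[48;2;10;20;19m🬂[38;2;13;22;21m[48;2;10;20;19m🬂[38;2;13;22;21m[48;2;10;20;19m🬂[38;2;13;22;21m[48;2;10;20;19m🬂[38;2;13;22;21m[48;2;10;20;19m🬂[38;2;13;22;21m[48;2;10;20;19m🬂[38;2;13;22;21m[48;2;10;20;19m🬂[0m
[38;2;8;19;18m[48;2;6;18;17m🬂[38;2;8;19;18m[48;2;6;18;17m🬂[38;2;8;19;18m[48;2;6;18;17m🬂[38;2;8;19;18m[48;2;6;18;17m🬂[38;2;8;19;18m[48;2;6;18;17m🬂[38;2;8;19;18m[48;2;6;18;17m🬂[38;2;8;19;18m[48;2;6;18;17m🬂[38;2;8;19;18m[48;2;6;18;17m🬂[38;2;8;19;18m[48;2;6;18;17m🬂[38;2;8;19;18m[48;2;6;18;17m🬂[38;2;8;19;18m[48;2;6;18;17m🬂[38;2;8;19;18m[48;2;6;18;17m🬂[0m
</frame>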